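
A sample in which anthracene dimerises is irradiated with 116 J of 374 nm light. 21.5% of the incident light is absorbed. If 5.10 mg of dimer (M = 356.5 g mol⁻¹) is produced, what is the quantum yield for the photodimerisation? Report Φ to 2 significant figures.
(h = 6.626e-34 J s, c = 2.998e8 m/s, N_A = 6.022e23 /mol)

Product: 5.10 mg / 356.5 g mol⁻¹ = 1.431e-5 mol.
Photon energy at 374 nm: hc/λ = (6.626e-34)(2.998e8)/(374e-9) = 5.311e-19 J.
Photons incident: 116 / 5.311e-19 = 2.184e20, i.e. 2.184e20/6.022e23 = 3.627e-4 mol.
Photons absorbed: 0.215 × 3.627e-4 = 7.798e-5 mol.
Φ = 1.431e-5 mol / 7.798e-5 mol photons = 0.18.

Φ = 0.18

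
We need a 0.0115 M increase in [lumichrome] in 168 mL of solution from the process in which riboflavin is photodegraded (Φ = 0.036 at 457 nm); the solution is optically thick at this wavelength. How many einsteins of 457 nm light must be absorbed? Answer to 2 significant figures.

0.054 einstein

Product: (0.0115 M)(0.168 L) = 0.001932 mol.
Photons that must be absorbed: 0.001932 / 0.036 = 0.05367 mol.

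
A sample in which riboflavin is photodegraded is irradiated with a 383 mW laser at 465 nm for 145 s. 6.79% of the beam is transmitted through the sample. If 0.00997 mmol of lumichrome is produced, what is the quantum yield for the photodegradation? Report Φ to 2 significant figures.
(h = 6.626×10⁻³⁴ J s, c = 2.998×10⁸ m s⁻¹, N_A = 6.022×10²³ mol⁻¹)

Product: 0.00997 mmol = 9.97×10⁻⁶ mol.
Photon energy at 465 nm: hc/λ = (6.626×10⁻³⁴)(2.998×10⁸)/(465×10⁻⁹) = 4.272×10⁻¹⁹ J.
Energy delivered: (383 mW)(145 s) = 55.54 J.
Photons incident: 55.54 / 4.272×10⁻¹⁹ = 1.300×10²⁰, i.e. 1.300×10²⁰/6.022×10²³ = 2.159×10⁻⁴ mol.
Fraction absorbed: 1 − 6.79/100 = 0.9321.
Photons absorbed: 0.9321 × 2.159×10⁻⁴ = 2.012×10⁻⁴ mol.
Φ = 9.97×10⁻⁶ mol / 2.012×10⁻⁴ mol photons = 0.050.

Φ = 0.050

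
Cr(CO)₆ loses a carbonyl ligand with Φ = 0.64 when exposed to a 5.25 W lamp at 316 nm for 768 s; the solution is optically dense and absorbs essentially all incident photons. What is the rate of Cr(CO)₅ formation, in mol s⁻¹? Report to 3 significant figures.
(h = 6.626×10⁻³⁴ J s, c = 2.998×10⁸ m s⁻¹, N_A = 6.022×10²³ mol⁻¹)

8.88×10⁻⁶ mol s⁻¹

Photon energy at 316 nm: hc/λ = (6.626×10⁻³⁴)(2.998×10⁸)/(316×10⁻⁹) = 6.286×10⁻¹⁹ J.
Energy delivered: (5.25 W)(768 s) = 4032 J.
Photons incident: 4032 / 6.286×10⁻¹⁹ = 6.414×10²¹, i.e. 6.414×10²¹/6.022×10²³ = 0.01065 mol.
Product formed: 0.64 × 0.01065 = 0.006816 mol.
Rate: 0.006816 / 768 s = 8.88×10⁻⁶ mol s⁻¹.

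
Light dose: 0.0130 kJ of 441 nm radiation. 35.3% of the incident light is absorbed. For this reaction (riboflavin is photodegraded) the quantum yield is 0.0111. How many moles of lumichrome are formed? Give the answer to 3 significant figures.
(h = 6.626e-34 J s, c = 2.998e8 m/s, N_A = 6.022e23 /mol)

Photon energy at 441 nm: hc/λ = (6.626e-34)(2.998e8)/(441e-9) = 4.504e-19 J.
Incident energy: 0.0130 kJ = 13.0 J.
Photons incident: 13.0 / 4.504e-19 = 2.886e19, i.e. 2.886e19/6.022e23 = 4.792e-5 mol.
Photons absorbed: 0.353 × 4.792e-5 = 1.692e-5 mol.
Product: Φ × n_abs = 0.0111 × 1.692e-5 = 1.878e-7 mol.

1.88e-7 mol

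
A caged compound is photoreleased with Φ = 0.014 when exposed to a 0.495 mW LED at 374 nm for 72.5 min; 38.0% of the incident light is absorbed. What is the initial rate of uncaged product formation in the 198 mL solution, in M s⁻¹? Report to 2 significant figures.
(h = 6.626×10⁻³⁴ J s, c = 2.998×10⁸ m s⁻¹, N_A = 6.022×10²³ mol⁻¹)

4.2×10⁻¹¹ M s⁻¹

Photon energy at 374 nm: hc/λ = (6.626×10⁻³⁴)(2.998×10⁸)/(374×10⁻⁹) = 5.311×10⁻¹⁹ J.
Energy delivered: (0.495 mW)(4350 s) = 2.153 J.
Photons incident: 2.153 / 5.311×10⁻¹⁹ = 4.054×10¹⁸, i.e. 4.054×10¹⁸/6.022×10²³ = 6.732×10⁻⁶ mol.
Photons absorbed: 0.380 × 6.732×10⁻⁶ = 2.558×10⁻⁶ mol.
Product formed: 0.014 × 2.558×10⁻⁶ = 3.581×10⁻⁸ mol.
Rate: 3.581×10⁻⁸ mol / (4350 s × 0.198 L) = 4.2×10⁻¹¹ M s⁻¹.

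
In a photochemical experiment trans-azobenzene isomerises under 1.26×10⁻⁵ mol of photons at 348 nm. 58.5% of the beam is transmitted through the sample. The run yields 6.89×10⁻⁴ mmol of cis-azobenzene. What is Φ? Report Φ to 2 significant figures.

Φ = 0.13

Product: 6.89×10⁻⁴ mmol = 6.89×10⁻⁷ mol.
Fraction absorbed: 1 − 58.5/100 = 0.4150.
Photons absorbed: 0.4150 × 1.26×10⁻⁵ = 5.229×10⁻⁶ mol.
Φ = 6.89×10⁻⁷ mol / 5.229×10⁻⁶ mol photons = 0.13.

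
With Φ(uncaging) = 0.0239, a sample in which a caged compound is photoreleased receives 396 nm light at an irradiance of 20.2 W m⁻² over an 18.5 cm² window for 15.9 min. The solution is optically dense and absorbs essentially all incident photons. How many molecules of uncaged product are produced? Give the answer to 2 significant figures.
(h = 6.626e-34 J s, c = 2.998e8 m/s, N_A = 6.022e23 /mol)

1.7e18 molecules

Photon energy at 396 nm: hc/λ = (6.626e-34)(2.998e8)/(396e-9) = 5.016e-19 J.
Energy delivered: (20.2 W m⁻²)(18.5e-4 m²)(954 s) = 35.65 J.
Photons incident: 35.65 / 5.016e-19 = 7.107e19, i.e. 7.107e19/6.022e23 = 1.180e-4 mol.
Product: Φ × n_abs = 0.0239 × 1.180e-4 = 2.820e-6 mol.
As a count: 2.820e-6 × 6.022e23 = 1.7e18.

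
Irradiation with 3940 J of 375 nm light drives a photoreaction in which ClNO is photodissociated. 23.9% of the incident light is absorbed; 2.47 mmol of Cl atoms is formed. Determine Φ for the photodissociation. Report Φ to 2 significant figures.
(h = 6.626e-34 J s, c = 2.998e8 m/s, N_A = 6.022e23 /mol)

Product: 2.47 mmol = 0.00247 mol.
Photon energy at 375 nm: hc/λ = (6.626e-34)(2.998e8)/(375e-9) = 5.297e-19 J.
Photons incident: 3940 / 5.297e-19 = 7.438e21, i.e. 7.438e21/6.022e23 = 0.01235 mol.
Photons absorbed: 0.239 × 0.01235 = 0.002952 mol.
Φ = 0.00247 mol / 0.002952 mol photons = 0.84.

Φ = 0.84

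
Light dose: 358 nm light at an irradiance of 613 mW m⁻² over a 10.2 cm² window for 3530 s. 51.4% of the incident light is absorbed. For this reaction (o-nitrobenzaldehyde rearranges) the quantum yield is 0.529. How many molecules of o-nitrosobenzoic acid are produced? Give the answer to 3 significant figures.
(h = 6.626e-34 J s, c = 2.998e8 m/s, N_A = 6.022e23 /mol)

Photon energy at 358 nm: hc/λ = (6.626e-34)(2.998e8)/(358e-9) = 5.549e-19 J.
Energy delivered: (613 mW m⁻²)(10.2e-4 m²)(3530 s) = 2.207 J.
Photons incident: 2.207 / 5.549e-19 = 3.977e18, i.e. 3.977e18/6.022e23 = 6.604e-6 mol.
Photons absorbed: 0.514 × 6.604e-6 = 3.394e-6 mol.
Product: Φ × n_abs = 0.529 × 3.394e-6 = 1.795e-6 mol.
As a count: 1.795e-6 × 6.022e23 = 1.08e18.

1.08e18 molecules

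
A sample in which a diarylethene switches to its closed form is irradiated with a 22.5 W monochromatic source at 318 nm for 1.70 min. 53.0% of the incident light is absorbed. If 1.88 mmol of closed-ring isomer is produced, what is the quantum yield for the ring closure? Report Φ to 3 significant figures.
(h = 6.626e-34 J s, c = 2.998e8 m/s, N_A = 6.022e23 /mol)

Φ = 0.581

Product: 1.88 mmol = 0.00188 mol.
Photon energy at 318 nm: hc/λ = (6.626e-34)(2.998e8)/(318e-9) = 6.247e-19 J.
Energy delivered: (22.5 W)(102 s) = 2295 J.
Photons incident: 2295 / 6.247e-19 = 3.674e21, i.e. 3.674e21/6.022e23 = 0.006101 mol.
Photons absorbed: 0.530 × 0.006101 = 0.003234 mol.
Φ = 0.00188 mol / 0.003234 mol photons = 0.581.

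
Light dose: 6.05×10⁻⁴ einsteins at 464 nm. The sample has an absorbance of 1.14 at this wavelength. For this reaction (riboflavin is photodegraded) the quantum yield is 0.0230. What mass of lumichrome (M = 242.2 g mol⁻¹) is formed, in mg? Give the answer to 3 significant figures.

3.13 mg

Fraction absorbed: 1 − 10^(−1.14) = 0.9276.
Photons absorbed: 0.9276 × 6.05×10⁻⁴ = 5.612×10⁻⁴ mol.
Product: Φ × n_abs = 0.0230 × 5.612×10⁻⁴ = 1.291×10⁻⁵ mol.
Mass: 1.291×10⁻⁵ × 242.2 = 0.003127 g = 3.13 mg.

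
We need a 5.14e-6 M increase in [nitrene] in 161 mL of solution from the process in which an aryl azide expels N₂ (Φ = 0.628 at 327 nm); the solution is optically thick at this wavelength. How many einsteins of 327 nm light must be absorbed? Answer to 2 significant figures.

1.3e-6 einstein

Product: (5.14e-6 M)(0.161 L) = 8.275e-7 mol.
Photons that must be absorbed: 8.275e-7 / 0.628 = 1.318e-6 mol.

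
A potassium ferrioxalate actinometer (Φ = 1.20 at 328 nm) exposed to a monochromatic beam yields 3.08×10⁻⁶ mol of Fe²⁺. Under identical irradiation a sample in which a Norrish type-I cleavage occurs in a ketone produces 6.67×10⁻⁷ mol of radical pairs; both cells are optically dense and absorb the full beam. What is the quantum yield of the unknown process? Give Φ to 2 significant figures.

Φ = 0.26

Photons absorbed by the actinometer: 3.08×10⁻⁶ / 1.20 = 2.567×10⁻⁶ mol.
Φ(unknown) = 6.67×10⁻⁷ / 2.567×10⁻⁶ = 0.26.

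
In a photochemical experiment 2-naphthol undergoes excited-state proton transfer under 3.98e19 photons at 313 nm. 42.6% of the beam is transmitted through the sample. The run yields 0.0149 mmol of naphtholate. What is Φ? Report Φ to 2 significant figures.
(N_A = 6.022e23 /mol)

Product: 0.0149 mmol = 1.49e-5 mol.
Moles of photons: 3.98e19 / 6.022e23 = 6.609e-5 mol.
Fraction absorbed: 1 − 42.6/100 = 0.5740.
Photons absorbed: 0.5740 × 6.609e-5 = 3.794e-5 mol.
Φ = 1.49e-5 mol / 3.794e-5 mol photons = 0.39.

Φ = 0.39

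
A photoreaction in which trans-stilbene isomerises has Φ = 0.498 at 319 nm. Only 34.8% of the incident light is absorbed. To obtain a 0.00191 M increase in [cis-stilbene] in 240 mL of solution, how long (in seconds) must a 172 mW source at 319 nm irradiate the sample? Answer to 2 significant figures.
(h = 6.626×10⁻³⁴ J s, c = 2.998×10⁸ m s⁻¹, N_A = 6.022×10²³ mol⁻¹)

Product: (0.00191 M)(0.24 L) = 4.584×10⁻⁴ mol.
Photons that must be absorbed: 4.584×10⁻⁴ / 0.498 = 9.205×10⁻⁴ mol.
Incident photons needed: 9.205×10⁻⁴ / 0.348 = 0.002645 mol.
Photon energy: hc/λ = 6.227×10⁻¹⁹ J; per mole, 3.750×10⁵ J mol⁻¹.
Energy required: 0.002645 × 3.750×10⁵ = 991.9 J.
Time: 991.9 J / 0.172 W = 5800 s.

t ≈ 5800 s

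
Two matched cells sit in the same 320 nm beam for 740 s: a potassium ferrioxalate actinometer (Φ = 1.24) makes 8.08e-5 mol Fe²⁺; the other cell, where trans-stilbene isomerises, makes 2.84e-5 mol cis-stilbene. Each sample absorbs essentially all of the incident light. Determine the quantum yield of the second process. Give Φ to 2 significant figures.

Φ = 0.44

Photons absorbed by the actinometer: 8.08e-5 / 1.24 = 6.516e-5 mol.
Φ(unknown) = 2.84e-5 / 6.516e-5 = 0.44.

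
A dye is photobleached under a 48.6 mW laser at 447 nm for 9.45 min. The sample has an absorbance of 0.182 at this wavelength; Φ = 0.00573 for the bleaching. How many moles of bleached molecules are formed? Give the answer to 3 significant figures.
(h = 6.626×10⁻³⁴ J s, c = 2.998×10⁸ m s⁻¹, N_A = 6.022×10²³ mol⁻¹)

2.02×10⁻⁷ mol

Photon energy at 447 nm: hc/λ = (6.626×10⁻³⁴)(2.998×10⁸)/(447×10⁻⁹) = 4.444×10⁻¹⁹ J.
Energy delivered: (48.6 mW)(567 s) = 27.56 J.
Photons incident: 27.56 / 4.444×10⁻¹⁹ = 6.202×10¹⁹, i.e. 6.202×10¹⁹/6.022×10²³ = 1.030×10⁻⁴ mol.
Fraction absorbed: 1 − 10^(−0.182) = 0.3423.
Photons absorbed: 0.3423 × 1.030×10⁻⁴ = 3.526×10⁻⁵ mol.
Product: Φ × n_abs = 0.00573 × 3.526×10⁻⁵ = 2.020×10⁻⁷ mol.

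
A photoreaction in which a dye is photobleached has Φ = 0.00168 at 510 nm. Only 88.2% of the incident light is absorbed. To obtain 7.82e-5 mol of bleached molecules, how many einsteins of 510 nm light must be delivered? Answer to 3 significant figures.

0.0528 einstein

Photons that must be absorbed: 7.82e-5 / 0.00168 = 0.04655 mol.
Incident photons needed: 0.04655 / 0.882 = 0.05278 mol.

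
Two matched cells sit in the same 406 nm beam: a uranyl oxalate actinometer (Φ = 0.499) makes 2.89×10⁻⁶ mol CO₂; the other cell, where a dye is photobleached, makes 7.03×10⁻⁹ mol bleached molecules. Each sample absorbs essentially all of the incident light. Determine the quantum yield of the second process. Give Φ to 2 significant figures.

Φ = 0.0012

Photons absorbed by the actinometer: 2.89×10⁻⁶ / 0.499 = 5.792×10⁻⁶ mol.
Φ(unknown) = 7.03×10⁻⁹ / 5.792×10⁻⁶ = 0.0012.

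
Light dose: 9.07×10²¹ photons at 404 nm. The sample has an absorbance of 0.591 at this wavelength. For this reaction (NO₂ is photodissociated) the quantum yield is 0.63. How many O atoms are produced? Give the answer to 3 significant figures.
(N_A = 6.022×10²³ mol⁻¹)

Moles of photons: 9.07×10²¹ / 6.022×10²³ = 0.01506 mol.
Fraction absorbed: 1 − 10^(−0.591) = 0.7436.
Photons absorbed: 0.7436 × 0.01506 = 0.01120 mol.
Product: Φ × n_abs = 0.63 × 0.01120 = 0.007056 mol.
As a count: 0.007056 × 6.022×10²³ = 4.25×10²¹.

4.25×10²¹ atoms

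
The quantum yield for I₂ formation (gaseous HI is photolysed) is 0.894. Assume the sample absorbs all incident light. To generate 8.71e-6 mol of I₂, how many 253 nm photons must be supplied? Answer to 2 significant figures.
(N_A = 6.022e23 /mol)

Photons that must be absorbed: 8.71e-6 / 0.894 = 9.743e-6 mol.
Photon count: 9.743e-6 × 6.022e23 = 5.9e18.

5.9e18 photons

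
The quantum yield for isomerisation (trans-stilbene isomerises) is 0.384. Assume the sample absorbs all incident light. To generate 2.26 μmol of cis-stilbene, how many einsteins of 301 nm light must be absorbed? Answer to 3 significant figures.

5.89×10⁻⁶ einstein

Product: 2.26 μmol = 2.26×10⁻⁶ mol.
Photons that must be absorbed: 2.26×10⁻⁶ / 0.384 = 5.885×10⁻⁶ mol.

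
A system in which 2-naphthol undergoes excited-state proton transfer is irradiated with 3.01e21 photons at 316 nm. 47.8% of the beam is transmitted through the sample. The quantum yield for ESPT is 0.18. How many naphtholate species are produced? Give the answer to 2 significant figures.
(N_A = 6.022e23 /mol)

Moles of photons: 3.01e21 / 6.022e23 = 0.004998 mol.
Fraction absorbed: 1 − 47.8/100 = 0.5220.
Photons absorbed: 0.5220 × 0.004998 = 0.002609 mol.
Product: Φ × n_abs = 0.18 × 0.002609 = 4.696e-4 mol.
As a count: 4.696e-4 × 6.022e23 = 2.8e20.

2.8e20 species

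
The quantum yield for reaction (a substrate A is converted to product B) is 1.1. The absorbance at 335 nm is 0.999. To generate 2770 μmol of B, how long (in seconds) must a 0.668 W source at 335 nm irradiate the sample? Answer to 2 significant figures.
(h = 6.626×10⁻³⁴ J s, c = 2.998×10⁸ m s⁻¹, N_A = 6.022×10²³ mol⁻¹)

Product: 2770 μmol = 0.00277 mol.
Photons that must be absorbed: 0.00277 / 1.1 = 0.002518 mol.
Fraction absorbed: 1 − 10^(−0.999) = 0.8998.
Incident photons needed: 0.002518 / 0.8998 = 0.002798 mol.
Photon energy: hc/λ = 5.930×10⁻¹⁹ J; per mole, 3.571×10⁵ J mol⁻¹.
Energy required: 0.002798 × 3.571×10⁵ = 999.2 J.
Time: 999.2 J / 0.668 W = 1500 s.

t ≈ 1500 s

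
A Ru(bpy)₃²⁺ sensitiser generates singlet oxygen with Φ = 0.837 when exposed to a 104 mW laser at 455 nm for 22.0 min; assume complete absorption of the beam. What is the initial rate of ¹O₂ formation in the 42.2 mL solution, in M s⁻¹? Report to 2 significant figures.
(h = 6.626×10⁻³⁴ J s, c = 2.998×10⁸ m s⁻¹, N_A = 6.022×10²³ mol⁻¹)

Photon energy at 455 nm: hc/λ = (6.626×10⁻³⁴)(2.998×10⁸)/(455×10⁻⁹) = 4.366×10⁻¹⁹ J.
Energy delivered: (104 mW)(1320 s) = 137.3 J.
Photons incident: 137.3 / 4.366×10⁻¹⁹ = 3.145×10²⁰, i.e. 3.145×10²⁰/6.022×10²³ = 5.223×10⁻⁴ mol.
Product formed: 0.837 × 5.223×10⁻⁴ = 4.372×10⁻⁴ mol.
Rate: 4.372×10⁻⁴ mol / (1320 s × 0.0422 L) = 7.8×10⁻⁶ M s⁻¹.

7.8×10⁻⁶ M s⁻¹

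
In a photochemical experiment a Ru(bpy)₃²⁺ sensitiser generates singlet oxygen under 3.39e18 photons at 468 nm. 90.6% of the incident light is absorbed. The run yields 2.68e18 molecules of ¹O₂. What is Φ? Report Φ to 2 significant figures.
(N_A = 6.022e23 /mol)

Product: 2.68e18 / 6.022e23 = 4.450e-6 mol.
Moles of photons: 3.39e18 / 6.022e23 = 5.629e-6 mol.
Photons absorbed: 0.906 × 5.629e-6 = 5.100e-6 mol.
Φ = 4.450e-6 mol / 5.100e-6 mol photons = 0.87.

Φ = 0.87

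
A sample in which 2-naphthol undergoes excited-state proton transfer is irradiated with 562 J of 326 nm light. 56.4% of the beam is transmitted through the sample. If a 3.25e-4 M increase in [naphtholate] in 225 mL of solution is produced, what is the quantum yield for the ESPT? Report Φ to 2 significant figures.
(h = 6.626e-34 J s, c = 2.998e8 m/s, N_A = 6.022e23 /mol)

Φ = 0.11

Product: (3.25e-4 M)(0.225 L) = 7.313e-5 mol.
Photon energy at 326 nm: hc/λ = (6.626e-34)(2.998e8)/(326e-9) = 6.093e-19 J.
Photons incident: 562 / 6.093e-19 = 9.224e20, i.e. 9.224e20/6.022e23 = 0.001532 mol.
Fraction absorbed: 1 − 56.4/100 = 0.4360.
Photons absorbed: 0.4360 × 0.001532 = 6.680e-4 mol.
Φ = 7.313e-5 mol / 6.680e-4 mol photons = 0.11.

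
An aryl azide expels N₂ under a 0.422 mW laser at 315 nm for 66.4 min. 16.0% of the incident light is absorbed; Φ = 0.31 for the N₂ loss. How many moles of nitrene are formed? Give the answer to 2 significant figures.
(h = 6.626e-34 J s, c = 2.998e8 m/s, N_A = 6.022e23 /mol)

Photon energy at 315 nm: hc/λ = (6.626e-34)(2.998e8)/(315e-9) = 6.306e-19 J.
Energy delivered: (0.422 mW)(3984 s) = 1.681 J.
Photons incident: 1.681 / 6.306e-19 = 2.666e18, i.e. 2.666e18/6.022e23 = 4.427e-6 mol.
Photons absorbed: 0.160 × 4.427e-6 = 7.083e-7 mol.
Product: Φ × n_abs = 0.31 × 7.083e-7 = 2.196e-7 mol.

2.2e-7 mol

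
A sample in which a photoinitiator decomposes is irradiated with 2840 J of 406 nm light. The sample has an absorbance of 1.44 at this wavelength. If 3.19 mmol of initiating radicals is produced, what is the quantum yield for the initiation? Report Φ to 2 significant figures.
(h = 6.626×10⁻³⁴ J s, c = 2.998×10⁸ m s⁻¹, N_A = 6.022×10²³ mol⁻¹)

Φ = 0.34

Product: 3.19 mmol = 0.00319 mol.
Photon energy at 406 nm: hc/λ = (6.626×10⁻³⁴)(2.998×10⁸)/(406×10⁻⁹) = 4.893×10⁻¹⁹ J.
Photons incident: 2840 / 4.893×10⁻¹⁹ = 5.804×10²¹, i.e. 5.804×10²¹/6.022×10²³ = 0.009638 mol.
Fraction absorbed: 1 − 10^(−1.44) = 0.9637.
Photons absorbed: 0.9637 × 0.009638 = 0.009288 mol.
Φ = 0.00319 mol / 0.009288 mol photons = 0.34.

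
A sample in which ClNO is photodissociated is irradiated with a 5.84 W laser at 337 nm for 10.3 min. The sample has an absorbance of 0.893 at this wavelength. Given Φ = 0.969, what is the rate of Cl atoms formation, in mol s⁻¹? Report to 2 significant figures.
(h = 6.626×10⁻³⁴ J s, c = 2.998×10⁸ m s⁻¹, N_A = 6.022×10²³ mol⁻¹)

1.4×10⁻⁵ mol s⁻¹

Photon energy at 337 nm: hc/λ = (6.626×10⁻³⁴)(2.998×10⁸)/(337×10⁻⁹) = 5.895×10⁻¹⁹ J.
Energy delivered: (5.84 W)(618 s) = 3609 J.
Photons incident: 3609 / 5.895×10⁻¹⁹ = 6.122×10²¹, i.e. 6.122×10²¹/6.022×10²³ = 0.01017 mol.
Fraction absorbed: 1 − 10^(−0.893) = 0.8721.
Photons absorbed: 0.8721 × 0.01017 = 0.008869 mol.
Product formed: 0.969 × 0.008869 = 0.008594 mol.
Rate: 0.008594 / 618 s = 1.4×10⁻⁵ mol s⁻¹.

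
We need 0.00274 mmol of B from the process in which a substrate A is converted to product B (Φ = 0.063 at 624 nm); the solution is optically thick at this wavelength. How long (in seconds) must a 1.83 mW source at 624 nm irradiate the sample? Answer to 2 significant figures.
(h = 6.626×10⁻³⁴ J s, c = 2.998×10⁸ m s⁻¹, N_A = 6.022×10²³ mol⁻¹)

Product: 0.00274 mmol = 2.74×10⁻⁶ mol.
Photons that must be absorbed: 2.74×10⁻⁶ / 0.063 = 4.349×10⁻⁵ mol.
Photon energy: hc/λ = 3.183×10⁻¹⁹ J; per mole, 1.917×10⁵ J mol⁻¹.
Energy required: 4.349×10⁻⁵ × 1.917×10⁵ = 8.337 J.
Time: 8.337 J / 0.00183 W = 4600 s.

t ≈ 4600 s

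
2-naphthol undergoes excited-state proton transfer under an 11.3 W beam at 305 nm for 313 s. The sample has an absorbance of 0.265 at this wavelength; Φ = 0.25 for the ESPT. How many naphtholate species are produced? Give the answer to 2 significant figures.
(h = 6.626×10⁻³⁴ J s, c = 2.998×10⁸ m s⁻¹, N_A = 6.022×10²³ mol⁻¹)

6.2×10²⁰ species

Photon energy at 305 nm: hc/λ = (6.626×10⁻³⁴)(2.998×10⁸)/(305×10⁻⁹) = 6.513×10⁻¹⁹ J.
Energy delivered: (11.3 W)(313 s) = 3537 J.
Photons incident: 3537 / 6.513×10⁻¹⁹ = 5.431×10²¹, i.e. 5.431×10²¹/6.022×10²³ = 0.009019 mol.
Fraction absorbed: 1 − 10^(−0.265) = 0.4567.
Photons absorbed: 0.4567 × 0.009019 = 0.004119 mol.
Product: Φ × n_abs = 0.25 × 0.004119 = 0.001030 mol.
As a count: 0.001030 × 6.022×10²³ = 6.2×10²⁰.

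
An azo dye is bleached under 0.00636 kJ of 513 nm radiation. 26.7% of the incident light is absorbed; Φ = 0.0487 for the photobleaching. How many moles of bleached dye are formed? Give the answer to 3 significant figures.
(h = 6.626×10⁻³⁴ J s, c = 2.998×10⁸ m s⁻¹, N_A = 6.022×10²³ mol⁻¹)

3.55×10⁻⁷ mol

Photon energy at 513 nm: hc/λ = (6.626×10⁻³⁴)(2.998×10⁸)/(513×10⁻⁹) = 3.872×10⁻¹⁹ J.
Incident energy: 0.00636 kJ = 6.36 J.
Photons incident: 6.36 / 3.872×10⁻¹⁹ = 1.643×10¹⁹, i.e. 1.643×10¹⁹/6.022×10²³ = 2.728×10⁻⁵ mol.
Photons absorbed: 0.267 × 2.728×10⁻⁵ = 7.284×10⁻⁶ mol.
Product: Φ × n_abs = 0.0487 × 7.284×10⁻⁶ = 3.547×10⁻⁷ mol.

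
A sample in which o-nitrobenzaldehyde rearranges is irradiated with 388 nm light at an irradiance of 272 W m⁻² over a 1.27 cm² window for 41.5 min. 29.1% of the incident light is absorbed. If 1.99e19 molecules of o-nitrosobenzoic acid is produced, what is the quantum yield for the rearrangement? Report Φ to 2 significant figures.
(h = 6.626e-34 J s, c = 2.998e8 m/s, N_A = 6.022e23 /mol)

Product: 1.99e19 / 6.022e23 = 3.305e-5 mol.
Photon energy at 388 nm: hc/λ = (6.626e-34)(2.998e8)/(388e-9) = 5.120e-19 J.
Energy delivered: (272 W m⁻²)(1.27e-4 m²)(2490 s) = 86.01 J.
Photons incident: 86.01 / 5.120e-19 = 1.680e20, i.e. 1.680e20/6.022e23 = 2.790e-4 mol.
Photons absorbed: 0.291 × 2.790e-4 = 8.119e-5 mol.
Φ = 3.305e-5 mol / 8.119e-5 mol photons = 0.41.

Φ = 0.41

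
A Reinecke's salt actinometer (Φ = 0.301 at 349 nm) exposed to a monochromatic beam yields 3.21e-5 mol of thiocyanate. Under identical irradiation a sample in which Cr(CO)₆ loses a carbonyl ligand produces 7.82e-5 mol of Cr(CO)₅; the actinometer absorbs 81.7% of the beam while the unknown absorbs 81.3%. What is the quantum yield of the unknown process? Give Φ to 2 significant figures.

Photons absorbed by the actinometer: 3.21e-5 / 0.301 = 1.066e-4 mol.
Incident flux: 1.066e-4 / 0.817 = 1.305e-4 einstein.
Absorbed by unknown: 0.813 × 1.305e-4 = 1.061e-4 mol.
Φ(unknown) = 7.82e-5 / 1.061e-4 = 0.74.

Φ = 0.74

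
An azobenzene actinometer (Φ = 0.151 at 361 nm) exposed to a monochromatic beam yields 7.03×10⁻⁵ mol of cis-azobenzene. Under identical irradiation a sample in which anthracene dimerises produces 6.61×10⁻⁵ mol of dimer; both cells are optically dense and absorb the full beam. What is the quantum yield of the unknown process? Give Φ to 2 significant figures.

Φ = 0.14

Photons absorbed by the actinometer: 7.03×10⁻⁵ / 0.151 = 4.656×10⁻⁴ mol.
Φ(unknown) = 6.61×10⁻⁵ / 4.656×10⁻⁴ = 0.14.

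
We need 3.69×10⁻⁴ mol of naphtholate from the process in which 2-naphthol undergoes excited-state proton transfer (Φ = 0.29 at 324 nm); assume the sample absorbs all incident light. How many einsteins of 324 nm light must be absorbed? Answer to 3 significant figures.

0.00127 einstein

Photons that must be absorbed: 3.69×10⁻⁴ / 0.29 = 0.001272 mol.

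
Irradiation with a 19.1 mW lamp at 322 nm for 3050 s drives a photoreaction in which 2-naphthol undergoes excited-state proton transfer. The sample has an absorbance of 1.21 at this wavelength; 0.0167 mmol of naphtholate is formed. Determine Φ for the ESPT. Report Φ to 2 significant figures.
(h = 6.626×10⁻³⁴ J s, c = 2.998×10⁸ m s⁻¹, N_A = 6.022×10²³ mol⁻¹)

Φ = 0.11

Product: 0.0167 mmol = 1.67×10⁻⁵ mol.
Photon energy at 322 nm: hc/λ = (6.626×10⁻³⁴)(2.998×10⁸)/(322×10⁻⁹) = 6.169×10⁻¹⁹ J.
Energy delivered: (19.1 mW)(3050 s) = 58.26 J.
Photons incident: 58.26 / 6.169×10⁻¹⁹ = 9.444×10¹⁹, i.e. 9.444×10¹⁹/6.022×10²³ = 1.568×10⁻⁴ mol.
Fraction absorbed: 1 − 10^(−1.21) = 0.9383.
Photons absorbed: 0.9383 × 1.568×10⁻⁴ = 1.471×10⁻⁴ mol.
Φ = 1.67×10⁻⁵ mol / 1.471×10⁻⁴ mol photons = 0.11.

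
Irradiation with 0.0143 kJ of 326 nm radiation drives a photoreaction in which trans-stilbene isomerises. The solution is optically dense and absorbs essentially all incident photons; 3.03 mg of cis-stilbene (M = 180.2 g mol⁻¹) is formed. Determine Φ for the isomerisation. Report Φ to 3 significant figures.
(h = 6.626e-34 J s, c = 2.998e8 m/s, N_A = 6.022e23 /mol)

Φ = 0.431

Product: 3.03 mg / 180.2 g mol⁻¹ = 1.681e-5 mol.
Photon energy at 326 nm: hc/λ = (6.626e-34)(2.998e8)/(326e-9) = 6.093e-19 J.
Incident energy: 0.0143 kJ = 14.3 J.
Photons incident: 14.3 / 6.093e-19 = 2.347e19, i.e. 2.347e19/6.022e23 = 3.897e-5 mol.
Φ = 1.681e-5 mol / 3.897e-5 mol photons = 0.431.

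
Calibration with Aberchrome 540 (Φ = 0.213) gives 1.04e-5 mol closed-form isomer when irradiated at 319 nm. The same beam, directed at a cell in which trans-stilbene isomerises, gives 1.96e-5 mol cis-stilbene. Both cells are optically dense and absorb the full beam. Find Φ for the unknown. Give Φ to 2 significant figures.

Φ = 0.40

Photons absorbed by the actinometer: 1.04e-5 / 0.213 = 4.883e-5 mol.
Φ(unknown) = 1.96e-5 / 4.883e-5 = 0.40.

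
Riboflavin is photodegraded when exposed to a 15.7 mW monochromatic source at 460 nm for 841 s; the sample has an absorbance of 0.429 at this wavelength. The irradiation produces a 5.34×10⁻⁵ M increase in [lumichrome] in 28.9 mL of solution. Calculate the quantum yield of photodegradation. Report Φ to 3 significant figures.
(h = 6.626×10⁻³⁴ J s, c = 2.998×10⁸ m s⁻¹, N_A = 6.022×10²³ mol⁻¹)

Φ = 0.0484

Product: (5.34×10⁻⁵ M)(0.0289 L) = 1.543×10⁻⁶ mol.
Photon energy at 460 nm: hc/λ = (6.626×10⁻³⁴)(2.998×10⁸)/(460×10⁻⁹) = 4.318×10⁻¹⁹ J.
Energy delivered: (15.7 mW)(841 s) = 13.20 J.
Photons incident: 13.20 / 4.318×10⁻¹⁹ = 3.057×10¹⁹, i.e. 3.057×10¹⁹/6.022×10²³ = 5.076×10⁻⁵ mol.
Fraction absorbed: 1 − 10^(−0.429) = 0.6276.
Photons absorbed: 0.6276 × 5.076×10⁻⁵ = 3.186×10⁻⁵ mol.
Φ = 1.543×10⁻⁶ mol / 3.186×10⁻⁵ mol photons = 0.0484.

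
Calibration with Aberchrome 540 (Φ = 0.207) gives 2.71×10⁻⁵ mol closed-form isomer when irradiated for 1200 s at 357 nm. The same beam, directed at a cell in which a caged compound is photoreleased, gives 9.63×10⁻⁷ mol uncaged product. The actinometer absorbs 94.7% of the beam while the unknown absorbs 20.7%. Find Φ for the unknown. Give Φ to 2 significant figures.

Photons absorbed by the actinometer: 2.71×10⁻⁵ / 0.207 = 1.309×10⁻⁴ mol.
Incident flux: 1.309×10⁻⁴ / 0.947 = 1.382×10⁻⁴ einstein.
Absorbed by unknown: 0.207 × 1.382×10⁻⁴ = 2.861×10⁻⁵ mol.
Φ(unknown) = 9.63×10⁻⁷ / 2.861×10⁻⁵ = 0.034.

Φ = 0.034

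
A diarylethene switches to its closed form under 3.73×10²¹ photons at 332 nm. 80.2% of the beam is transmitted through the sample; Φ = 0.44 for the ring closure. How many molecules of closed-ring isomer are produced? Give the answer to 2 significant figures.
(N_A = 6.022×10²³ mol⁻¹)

3.2×10²⁰ molecules

Moles of photons: 3.73×10²¹ / 6.022×10²³ = 0.006194 mol.
Fraction absorbed: 1 − 80.2/100 = 0.1980.
Photons absorbed: 0.1980 × 0.006194 = 0.001226 mol.
Product: Φ × n_abs = 0.44 × 0.001226 = 5.394×10⁻⁴ mol.
As a count: 5.394×10⁻⁴ × 6.022×10²³ = 3.2×10²⁰.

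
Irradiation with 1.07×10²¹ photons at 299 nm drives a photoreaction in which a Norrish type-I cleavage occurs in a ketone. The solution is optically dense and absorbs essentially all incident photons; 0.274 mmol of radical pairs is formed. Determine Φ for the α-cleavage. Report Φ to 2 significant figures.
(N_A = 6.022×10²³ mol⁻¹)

Φ = 0.15

Product: 0.274 mmol = 2.74×10⁻⁴ mol.
Moles of photons: 1.07×10²¹ / 6.022×10²³ = 0.001777 mol.
Φ = 2.74×10⁻⁴ mol / 0.001777 mol photons = 0.15.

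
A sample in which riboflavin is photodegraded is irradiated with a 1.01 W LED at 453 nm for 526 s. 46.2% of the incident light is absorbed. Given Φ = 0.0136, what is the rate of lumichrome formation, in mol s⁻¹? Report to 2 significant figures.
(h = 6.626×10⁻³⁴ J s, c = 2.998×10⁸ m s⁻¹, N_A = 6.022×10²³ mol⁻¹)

Photon energy at 453 nm: hc/λ = (6.626×10⁻³⁴)(2.998×10⁸)/(453×10⁻⁹) = 4.385×10⁻¹⁹ J.
Energy delivered: (1.01 W)(526 s) = 531.3 J.
Photons incident: 531.3 / 4.385×10⁻¹⁹ = 1.212×10²¹, i.e. 1.212×10²¹/6.022×10²³ = 0.002013 mol.
Photons absorbed: 0.462 × 0.002013 = 9.300×10⁻⁴ mol.
Product formed: 0.0136 × 9.300×10⁻⁴ = 1.265×10⁻⁵ mol.
Rate: 1.265×10⁻⁵ / 526 s = 2.4×10⁻⁸ mol s⁻¹.

2.4×10⁻⁸ mol s⁻¹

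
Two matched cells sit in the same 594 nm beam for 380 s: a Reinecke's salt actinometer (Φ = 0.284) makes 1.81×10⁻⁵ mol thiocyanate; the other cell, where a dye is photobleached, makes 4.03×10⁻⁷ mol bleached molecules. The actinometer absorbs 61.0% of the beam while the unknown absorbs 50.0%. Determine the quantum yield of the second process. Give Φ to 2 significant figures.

Φ = 0.0077

Photons absorbed by the actinometer: 1.81×10⁻⁵ / 0.284 = 6.373×10⁻⁵ mol.
Incident flux: 6.373×10⁻⁵ / 0.610 = 1.045×10⁻⁴ einstein.
Absorbed by unknown: 0.500 × 1.045×10⁻⁴ = 5.225×10⁻⁵ mol.
Φ(unknown) = 4.03×10⁻⁷ / 5.225×10⁻⁵ = 0.0077.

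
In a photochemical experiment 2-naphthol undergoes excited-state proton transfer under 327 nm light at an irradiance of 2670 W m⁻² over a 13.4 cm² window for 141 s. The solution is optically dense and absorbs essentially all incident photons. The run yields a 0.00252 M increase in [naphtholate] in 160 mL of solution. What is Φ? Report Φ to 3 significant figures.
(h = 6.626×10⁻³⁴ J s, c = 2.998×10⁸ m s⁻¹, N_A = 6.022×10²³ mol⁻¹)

Φ = 0.292

Product: (0.00252 M)(0.16 L) = 4.032×10⁻⁴ mol.
Photon energy at 327 nm: hc/λ = (6.626×10⁻³⁴)(2.998×10⁸)/(327×10⁻⁹) = 6.075×10⁻¹⁹ J.
Energy delivered: (2670 W m⁻²)(13.4×10⁻⁴ m²)(141 s) = 504.5 J.
Photons incident: 504.5 / 6.075×10⁻¹⁹ = 8.305×10²⁰, i.e. 8.305×10²⁰/6.022×10²³ = 0.001379 mol.
Φ = 4.032×10⁻⁴ mol / 0.001379 mol photons = 0.292.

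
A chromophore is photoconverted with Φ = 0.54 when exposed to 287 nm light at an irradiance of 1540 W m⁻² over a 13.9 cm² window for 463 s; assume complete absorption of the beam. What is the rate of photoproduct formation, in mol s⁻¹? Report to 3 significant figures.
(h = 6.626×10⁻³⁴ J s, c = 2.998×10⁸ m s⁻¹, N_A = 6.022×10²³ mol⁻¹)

2.77×10⁻⁶ mol s⁻¹

Photon energy at 287 nm: hc/λ = (6.626×10⁻³⁴)(2.998×10⁸)/(287×10⁻⁹) = 6.922×10⁻¹⁹ J.
Energy delivered: (1540 W m⁻²)(13.9×10⁻⁴ m²)(463 s) = 991.1 J.
Photons incident: 991.1 / 6.922×10⁻¹⁹ = 1.432×10²¹, i.e. 1.432×10²¹/6.022×10²³ = 0.002378 mol.
Product formed: 0.54 × 0.002378 = 0.001284 mol.
Rate: 0.001284 / 463 s = 2.77×10⁻⁶ mol s⁻¹.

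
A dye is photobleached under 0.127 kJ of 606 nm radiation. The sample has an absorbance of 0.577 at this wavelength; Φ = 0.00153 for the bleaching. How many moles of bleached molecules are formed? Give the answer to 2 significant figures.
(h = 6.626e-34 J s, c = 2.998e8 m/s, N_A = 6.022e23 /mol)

7.2e-7 mol

Photon energy at 606 nm: hc/λ = (6.626e-34)(2.998e8)/(606e-9) = 3.278e-19 J.
Incident energy: 0.127 kJ = 127 J.
Photons incident: 127 / 3.278e-19 = 3.874e20, i.e. 3.874e20/6.022e23 = 6.433e-4 mol.
Fraction absorbed: 1 − 10^(−0.577) = 0.7351.
Photons absorbed: 0.7351 × 6.433e-4 = 4.729e-4 mol.
Product: Φ × n_abs = 0.00153 × 4.729e-4 = 7.235e-7 mol.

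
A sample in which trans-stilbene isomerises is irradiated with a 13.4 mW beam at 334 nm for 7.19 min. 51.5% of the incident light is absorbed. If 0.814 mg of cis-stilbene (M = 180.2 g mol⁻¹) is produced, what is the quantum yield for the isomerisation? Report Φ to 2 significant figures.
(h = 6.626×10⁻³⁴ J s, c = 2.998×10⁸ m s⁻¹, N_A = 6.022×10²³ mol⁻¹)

Product: 0.814 mg / 180.2 g mol⁻¹ = 4.517×10⁻⁶ mol.
Photon energy at 334 nm: hc/λ = (6.626×10⁻³⁴)(2.998×10⁸)/(334×10⁻⁹) = 5.948×10⁻¹⁹ J.
Energy delivered: (13.4 mW)(431.4 s) = 5.781 J.
Photons incident: 5.781 / 5.948×10⁻¹⁹ = 9.719×10¹⁸, i.e. 9.719×10¹⁸/6.022×10²³ = 1.614×10⁻⁵ mol.
Photons absorbed: 0.515 × 1.614×10⁻⁵ = 8.312×10⁻⁶ mol.
Φ = 4.517×10⁻⁶ mol / 8.312×10⁻⁶ mol photons = 0.54.

Φ = 0.54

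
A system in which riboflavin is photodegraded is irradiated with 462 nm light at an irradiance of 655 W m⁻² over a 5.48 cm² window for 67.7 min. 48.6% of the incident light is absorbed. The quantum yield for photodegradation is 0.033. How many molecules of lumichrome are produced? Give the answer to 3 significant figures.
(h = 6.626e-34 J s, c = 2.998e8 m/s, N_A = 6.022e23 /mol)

5.44e19 molecules

Photon energy at 462 nm: hc/λ = (6.626e-34)(2.998e8)/(462e-9) = 4.300e-19 J.
Energy delivered: (655 W m⁻²)(5.48e-4 m²)(4062 s) = 1458 J.
Photons incident: 1458 / 4.300e-19 = 3.391e21, i.e. 3.391e21/6.022e23 = 0.005631 mol.
Photons absorbed: 0.486 × 0.005631 = 0.002737 mol.
Product: Φ × n_abs = 0.033 × 0.002737 = 9.032e-5 mol.
As a count: 9.032e-5 × 6.022e23 = 5.44e19.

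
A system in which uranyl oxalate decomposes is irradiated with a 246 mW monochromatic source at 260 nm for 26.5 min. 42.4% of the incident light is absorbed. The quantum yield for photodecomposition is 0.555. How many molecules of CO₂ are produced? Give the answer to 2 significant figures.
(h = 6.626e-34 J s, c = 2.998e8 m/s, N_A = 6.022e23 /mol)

Photon energy at 260 nm: hc/λ = (6.626e-34)(2.998e8)/(260e-9) = 7.640e-19 J.
Energy delivered: (246 mW)(1590 s) = 391.1 J.
Photons incident: 391.1 / 7.640e-19 = 5.119e20, i.e. 5.119e20/6.022e23 = 8.500e-4 mol.
Photons absorbed: 0.424 × 8.500e-4 = 3.604e-4 mol.
Product: Φ × n_abs = 0.555 × 3.604e-4 = 2.000e-4 mol.
As a count: 2.000e-4 × 6.022e23 = 1.2e20.

1.2e20 molecules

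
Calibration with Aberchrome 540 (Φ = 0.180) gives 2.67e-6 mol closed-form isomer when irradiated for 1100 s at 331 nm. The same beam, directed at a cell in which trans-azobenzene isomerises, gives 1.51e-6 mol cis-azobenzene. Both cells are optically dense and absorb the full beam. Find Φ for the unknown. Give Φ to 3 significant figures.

Φ = 0.102

Photons absorbed by the actinometer: 2.67e-6 / 0.180 = 1.483e-5 mol.
Φ(unknown) = 1.51e-6 / 1.483e-5 = 0.102.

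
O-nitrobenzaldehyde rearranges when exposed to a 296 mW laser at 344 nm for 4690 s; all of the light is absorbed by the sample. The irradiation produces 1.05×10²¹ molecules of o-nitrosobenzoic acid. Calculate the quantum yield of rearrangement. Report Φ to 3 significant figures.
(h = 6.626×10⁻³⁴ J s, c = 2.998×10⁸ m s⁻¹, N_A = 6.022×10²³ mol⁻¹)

Product: 1.05×10²¹ / 6.022×10²³ = 0.001744 mol.
Photon energy at 344 nm: hc/λ = (6.626×10⁻³⁴)(2.998×10⁸)/(344×10⁻⁹) = 5.775×10⁻¹⁹ J.
Energy delivered: (296 mW)(4690 s) = 1388 J.
Photons incident: 1388 / 5.775×10⁻¹⁹ = 2.403×10²¹, i.e. 2.403×10²¹/6.022×10²³ = 0.003990 mol.
Φ = 0.001744 mol / 0.003990 mol photons = 0.437.

Φ = 0.437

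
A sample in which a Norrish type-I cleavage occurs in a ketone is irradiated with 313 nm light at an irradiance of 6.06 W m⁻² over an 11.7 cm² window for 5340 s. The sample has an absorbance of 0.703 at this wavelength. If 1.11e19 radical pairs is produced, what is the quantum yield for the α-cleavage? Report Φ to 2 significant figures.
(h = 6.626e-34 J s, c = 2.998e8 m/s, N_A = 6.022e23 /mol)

Product: 1.11e19 / 6.022e23 = 1.843e-5 mol.
Photon energy at 313 nm: hc/λ = (6.626e-34)(2.998e8)/(313e-9) = 6.347e-19 J.
Energy delivered: (6.06 W m⁻²)(11.7e-4 m²)(5340 s) = 37.86 J.
Photons incident: 37.86 / 6.347e-19 = 5.965e19, i.e. 5.965e19/6.022e23 = 9.905e-5 mol.
Fraction absorbed: 1 − 10^(−0.703) = 0.8018.
Photons absorbed: 0.8018 × 9.905e-5 = 7.942e-5 mol.
Φ = 1.843e-5 mol / 7.942e-5 mol photons = 0.23.

Φ = 0.23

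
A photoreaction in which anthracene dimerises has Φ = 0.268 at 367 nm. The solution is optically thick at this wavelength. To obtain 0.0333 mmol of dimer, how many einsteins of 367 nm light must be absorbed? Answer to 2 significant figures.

1.2×10⁻⁴ einstein

Product: 0.0333 mmol = 3.33×10⁻⁵ mol.
Photons that must be absorbed: 3.33×10⁻⁵ / 0.268 = 1.243×10⁻⁴ mol.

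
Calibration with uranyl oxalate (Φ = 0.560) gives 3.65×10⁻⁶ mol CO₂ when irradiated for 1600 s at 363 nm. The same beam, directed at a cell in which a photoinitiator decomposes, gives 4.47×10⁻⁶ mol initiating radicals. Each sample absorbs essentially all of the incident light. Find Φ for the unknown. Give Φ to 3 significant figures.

Photons absorbed by the actinometer: 3.65×10⁻⁶ / 0.560 = 6.518×10⁻⁶ mol.
Φ(unknown) = 4.47×10⁻⁶ / 6.518×10⁻⁶ = 0.686.

Φ = 0.686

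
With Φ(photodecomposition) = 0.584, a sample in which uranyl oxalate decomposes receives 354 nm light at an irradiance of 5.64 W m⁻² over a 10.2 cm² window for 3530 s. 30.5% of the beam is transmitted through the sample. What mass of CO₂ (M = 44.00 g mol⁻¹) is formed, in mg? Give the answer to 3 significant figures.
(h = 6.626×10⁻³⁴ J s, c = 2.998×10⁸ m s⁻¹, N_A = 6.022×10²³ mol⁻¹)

1.07 mg

Photon energy at 354 nm: hc/λ = (6.626×10⁻³⁴)(2.998×10⁸)/(354×10⁻⁹) = 5.612×10⁻¹⁹ J.
Energy delivered: (5.64 W m⁻²)(10.2×10⁻⁴ m²)(3530 s) = 20.31 J.
Photons incident: 20.31 / 5.612×10⁻¹⁹ = 3.619×10¹⁹, i.e. 3.619×10¹⁹/6.022×10²³ = 6.010×10⁻⁵ mol.
Fraction absorbed: 1 − 30.5/100 = 0.6950.
Photons absorbed: 0.6950 × 6.010×10⁻⁵ = 4.177×10⁻⁵ mol.
Product: Φ × n_abs = 0.584 × 4.177×10⁻⁵ = 2.439×10⁻⁵ mol.
Mass: 2.439×10⁻⁵ × 44.00 = 0.001073 g = 1.07 mg.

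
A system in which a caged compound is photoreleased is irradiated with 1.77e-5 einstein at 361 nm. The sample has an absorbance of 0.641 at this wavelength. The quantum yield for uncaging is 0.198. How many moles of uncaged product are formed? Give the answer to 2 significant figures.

Fraction absorbed: 1 − 10^(−0.641) = 0.7714.
Photons absorbed: 0.7714 × 1.77e-5 = 1.365e-5 mol.
Product: Φ × n_abs = 0.198 × 1.365e-5 = 2.703e-6 mol.

2.7e-6 mol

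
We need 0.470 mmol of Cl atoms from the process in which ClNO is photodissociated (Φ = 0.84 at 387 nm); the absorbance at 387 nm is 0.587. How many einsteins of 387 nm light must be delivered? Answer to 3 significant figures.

7.55×10⁻⁴ einstein

Product: 0.470 mmol = 4.70×10⁻⁴ mol.
Photons that must be absorbed: 4.70×10⁻⁴ / 0.84 = 5.595×10⁻⁴ mol.
Fraction absorbed: 1 − 10^(−0.587) = 0.7412.
Incident photons needed: 5.595×10⁻⁴ / 0.7412 = 7.549×10⁻⁴ mol.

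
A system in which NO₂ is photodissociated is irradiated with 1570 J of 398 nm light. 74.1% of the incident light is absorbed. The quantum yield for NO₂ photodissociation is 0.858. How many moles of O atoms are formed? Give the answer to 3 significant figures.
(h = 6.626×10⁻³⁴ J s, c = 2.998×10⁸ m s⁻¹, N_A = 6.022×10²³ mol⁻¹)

Photon energy at 398 nm: hc/λ = (6.626×10⁻³⁴)(2.998×10⁸)/(398×10⁻⁹) = 4.991×10⁻¹⁹ J.
Photons incident: 1570 / 4.991×10⁻¹⁹ = 3.146×10²¹, i.e. 3.146×10²¹/6.022×10²³ = 0.005224 mol.
Photons absorbed: 0.741 × 0.005224 = 0.003871 mol.
Product: Φ × n_abs = 0.858 × 0.003871 = 0.003321 mol.

0.00332 mol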